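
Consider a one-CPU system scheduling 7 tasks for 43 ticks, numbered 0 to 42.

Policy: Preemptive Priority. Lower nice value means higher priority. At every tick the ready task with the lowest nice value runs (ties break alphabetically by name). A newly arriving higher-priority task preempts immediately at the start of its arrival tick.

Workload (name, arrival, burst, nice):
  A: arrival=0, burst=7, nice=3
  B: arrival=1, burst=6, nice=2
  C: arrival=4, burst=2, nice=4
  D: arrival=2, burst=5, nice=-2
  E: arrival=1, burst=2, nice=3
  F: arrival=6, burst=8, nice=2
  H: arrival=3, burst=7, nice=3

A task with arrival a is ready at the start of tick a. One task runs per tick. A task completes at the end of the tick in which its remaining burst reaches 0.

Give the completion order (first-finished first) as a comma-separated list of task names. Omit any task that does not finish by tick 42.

completion order = D, B, F, A, E, H, C

t=0: ready={A} → run A
t=1: ready={A,B,E} → run B
t=2: ready={A,B,D,E} → run D
t=3: ready={A,B,D,E,H} → run D
t=4: ready={A,B,C,D,E,H} → run D
t=5: ready={A,B,C,D,E,H} → run D
t=6: ready={A,B,C,D,E,F,H} → run D
t=7: ready={A,B,C,E,F,H} → run B
t=8: ready={A,B,C,E,F,H} → run B
t=9: ready={A,B,C,E,F,H} → run B
t=10: ready={A,B,C,E,F,H} → run B
t=11: ready={A,B,C,E,F,H} → run B
t=12: ready={A,C,E,F,H} → run F
t=13: ready={A,C,E,F,H} → run F
t=14: ready={A,C,E,F,H} → run F
t=15: ready={A,C,E,F,H} → run F
t=16: ready={A,C,E,F,H} → run F
t=17: ready={A,C,E,F,H} → run F
t=18: ready={A,C,E,F,H} → run F
t=19: ready={A,C,E,F,H} → run F
t=20: ready={A,C,E,H} → run A
t=21: ready={A,C,E,H} → run A
t=22: ready={A,C,E,H} → run A
t=23: ready={A,C,E,H} → run A
t=24: ready={A,C,E,H} → run A
t=25: ready={A,C,E,H} → run A
t=26: ready={C,E,H} → run E
t=27: ready={C,E,H} → run E
t=28: ready={C,H} → run H
t=29: ready={C,H} → run H
t=30: ready={C,H} → run H
t=31: ready={C,H} → run H
t=32: ready={C,H} → run H
t=33: ready={C,H} → run H
t=34: ready={C,H} → run H
t=35: ready={C} → run C
t=36: ready={C} → run C
t=37: (idle)
t=38: (idle)
t=39: (idle)
t=40: (idle)
t=41: (idle)
t=42: (idle)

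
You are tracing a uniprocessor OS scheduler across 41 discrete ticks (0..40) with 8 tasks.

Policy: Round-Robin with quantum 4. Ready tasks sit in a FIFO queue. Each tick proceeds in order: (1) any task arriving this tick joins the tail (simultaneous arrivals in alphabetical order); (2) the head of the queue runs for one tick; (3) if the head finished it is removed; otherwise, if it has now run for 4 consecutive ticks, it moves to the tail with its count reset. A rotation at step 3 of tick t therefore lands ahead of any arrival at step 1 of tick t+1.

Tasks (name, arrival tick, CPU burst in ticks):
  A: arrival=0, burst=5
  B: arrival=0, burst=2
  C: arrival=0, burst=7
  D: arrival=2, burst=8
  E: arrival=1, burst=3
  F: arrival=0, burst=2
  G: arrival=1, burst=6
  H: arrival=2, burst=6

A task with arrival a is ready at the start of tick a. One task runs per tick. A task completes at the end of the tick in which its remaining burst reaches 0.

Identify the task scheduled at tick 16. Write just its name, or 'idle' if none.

running at tick 16 = G

t=0: queue=[A,B,C,F] q_used=0 → run A
t=1: queue=[A,B,C,F,E,G] q_used=1 → run A
t=2: queue=[A,B,C,F,E,G,D,H] q_used=2 → run A
t=3: queue=[A,B,C,F,E,G,D,H] q_used=3 → run A
t=4: queue=[B,C,F,E,G,D,H,A] q_used=0 → run B
t=5: queue=[B,C,F,E,G,D,H,A] q_used=1 → run B
t=6: queue=[C,F,E,G,D,H,A] q_used=0 → run C
t=7: queue=[C,F,E,G,D,H,A] q_used=1 → run C
t=8: queue=[C,F,E,G,D,H,A] q_used=2 → run C
t=9: queue=[C,F,E,G,D,H,A] q_used=3 → run C
t=10: queue=[F,E,G,D,H,A,C] q_used=0 → run F
t=11: queue=[F,E,G,D,H,A,C] q_used=1 → run F
t=12: queue=[E,G,D,H,A,C] q_used=0 → run E
t=13: queue=[E,G,D,H,A,C] q_used=1 → run E
t=14: queue=[E,G,D,H,A,C] q_used=2 → run E
t=15: queue=[G,D,H,A,C] q_used=0 → run G
t=16: queue=[G,D,H,A,C] q_used=1 → run G
t=17: queue=[G,D,H,A,C] q_used=2 → run G
t=18: queue=[G,D,H,A,C] q_used=3 → run G
t=19: queue=[D,H,A,C,G] q_used=0 → run D
t=20: queue=[D,H,A,C,G] q_used=1 → run D
t=21: queue=[D,H,A,C,G] q_used=2 → run D
t=22: queue=[D,H,A,C,G] q_used=3 → run D
t=23: queue=[H,A,C,G,D] q_used=0 → run H
t=24: queue=[H,A,C,G,D] q_used=1 → run H
t=25: queue=[H,A,C,G,D] q_used=2 → run H
t=26: queue=[H,A,C,G,D] q_used=3 → run H
t=27: queue=[A,C,G,D,H] q_used=0 → run A
t=28: queue=[C,G,D,H] q_used=0 → run C
t=29: queue=[C,G,D,H] q_used=1 → run C
t=30: queue=[C,G,D,H] q_used=2 → run C
t=31: queue=[G,D,H] q_used=0 → run G
t=32: queue=[G,D,H] q_used=1 → run G
t=33: queue=[D,H] q_used=0 → run D
t=34: queue=[D,H] q_used=1 → run D
t=35: queue=[D,H] q_used=2 → run D
t=36: queue=[D,H] q_used=3 → run D
t=37: queue=[H] q_used=0 → run H
t=38: queue=[H] q_used=1 → run H
t=39: (idle)
t=40: (idle)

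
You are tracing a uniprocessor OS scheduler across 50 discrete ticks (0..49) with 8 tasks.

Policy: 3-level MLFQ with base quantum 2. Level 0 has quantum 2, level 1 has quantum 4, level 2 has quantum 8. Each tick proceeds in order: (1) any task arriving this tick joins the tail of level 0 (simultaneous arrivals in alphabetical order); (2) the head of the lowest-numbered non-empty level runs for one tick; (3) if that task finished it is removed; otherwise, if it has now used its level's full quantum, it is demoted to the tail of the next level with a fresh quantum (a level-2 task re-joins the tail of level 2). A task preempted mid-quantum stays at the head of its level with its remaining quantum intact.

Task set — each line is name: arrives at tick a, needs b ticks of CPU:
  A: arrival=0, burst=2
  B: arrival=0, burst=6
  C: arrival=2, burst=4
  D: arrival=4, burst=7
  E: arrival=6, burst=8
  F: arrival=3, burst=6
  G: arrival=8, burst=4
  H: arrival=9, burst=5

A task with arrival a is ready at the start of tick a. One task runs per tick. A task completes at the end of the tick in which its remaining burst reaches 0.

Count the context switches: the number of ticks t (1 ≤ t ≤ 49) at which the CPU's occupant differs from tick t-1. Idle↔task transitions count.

context switches = 17

t=0: L0/L1/L2 = AB/-/- → run A
t=1: L0/L1/L2 = AB/-/- → run A
t=2: L0/L1/L2 = BC/-/- → run B
t=3: L0/L1/L2 = BCF/-/- → run B
t=4: L0/L1/L2 = CFD/B/- → run C
t=5: L0/L1/L2 = CFD/B/- → run C
t=6: L0/L1/L2 = FDE/BC/- → run F
t=7: L0/L1/L2 = FDE/BC/- → run F
t=8: L0/L1/L2 = DEG/BCF/- → run D
t=9: L0/L1/L2 = DEGH/BCF/- → run D
t=10: L0/L1/L2 = EGH/BCFD/- → run E
t=11: L0/L1/L2 = EGH/BCFD/- → run E
t=12: L0/L1/L2 = GH/BCFDE/- → run G
t=13: L0/L1/L2 = GH/BCFDE/- → run G
t=14: L0/L1/L2 = H/BCFDEG/- → run H
t=15: L0/L1/L2 = H/BCFDEG/- → run H
t=16: L0/L1/L2 = -/BCFDEGH/- → run B
t=17: L0/L1/L2 = -/BCFDEGH/- → run B
t=18: L0/L1/L2 = -/BCFDEGH/- → run B
t=19: L0/L1/L2 = -/BCFDEGH/- → run B
t=20: L0/L1/L2 = -/CFDEGH/- → run C
t=21: L0/L1/L2 = -/CFDEGH/- → run C
t=22: L0/L1/L2 = -/FDEGH/- → run F
t=23: L0/L1/L2 = -/FDEGH/- → run F
t=24: L0/L1/L2 = -/FDEGH/- → run F
t=25: L0/L1/L2 = -/FDEGH/- → run F
t=26: L0/L1/L2 = -/DEGH/- → run D
t=27: L0/L1/L2 = -/DEGH/- → run D
t=28: L0/L1/L2 = -/DEGH/- → run D
t=29: L0/L1/L2 = -/DEGH/- → run D
t=30: L0/L1/L2 = -/EGH/D → run E
t=31: L0/L1/L2 = -/EGH/D → run E
t=32: L0/L1/L2 = -/EGH/D → run E
t=33: L0/L1/L2 = -/EGH/D → run E
t=34: L0/L1/L2 = -/GH/DE → run G
t=35: L0/L1/L2 = -/GH/DE → run G
t=36: L0/L1/L2 = -/H/DE → run H
t=37: L0/L1/L2 = -/H/DE → run H
t=38: L0/L1/L2 = -/H/DE → run H
t=39: L0/L1/L2 = -/-/DE → run D
t=40: L0/L1/L2 = -/-/E → run E
t=41: L0/L1/L2 = -/-/E → run E
t=42: (idle)
t=43: (idle)
t=44: (idle)
t=45: (idle)
t=46: (idle)
t=47: (idle)
t=48: (idle)
t=49: (idle)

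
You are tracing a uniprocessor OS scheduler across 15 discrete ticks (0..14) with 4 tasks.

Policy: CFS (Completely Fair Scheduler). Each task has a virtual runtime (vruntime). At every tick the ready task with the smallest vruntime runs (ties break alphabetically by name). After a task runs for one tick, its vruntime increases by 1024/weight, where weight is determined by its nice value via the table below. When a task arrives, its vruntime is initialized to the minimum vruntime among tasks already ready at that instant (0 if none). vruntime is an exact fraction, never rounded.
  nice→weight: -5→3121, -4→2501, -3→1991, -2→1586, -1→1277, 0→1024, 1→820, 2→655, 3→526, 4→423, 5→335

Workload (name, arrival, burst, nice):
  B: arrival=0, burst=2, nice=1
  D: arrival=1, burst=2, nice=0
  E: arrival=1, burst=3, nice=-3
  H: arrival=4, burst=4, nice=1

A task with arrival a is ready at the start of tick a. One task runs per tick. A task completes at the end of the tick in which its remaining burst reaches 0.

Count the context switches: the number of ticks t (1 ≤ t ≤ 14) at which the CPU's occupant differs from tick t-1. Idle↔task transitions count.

t=0: vr[B=0] → run B
t=1: vr[B=256/205 D=256/205 E=256/205] → run B
t=2: vr[D=256/205 E=256/205] → run D
t=3: vr[D=461/205 E=256/205] → run E
t=4: vr[D=461/205 E=719616/408155 H=719616/408155] → run E
t=5: vr[D=461/205 E=929536/408155 H=719616/408155] → run H
t=6: vr[D=461/205 E=929536/408155 H=1229312/408155] → run D
t=7: vr[E=929536/408155 H=1229312/408155] → run E
t=8: vr[H=1229312/408155] → run H
t=9: vr[H=1739008/408155] → run H
t=10: vr[H=2248704/408155] → run H
t=11: (idle)
t=12: (idle)
t=13: (idle)
t=14: (idle)

context switches = 7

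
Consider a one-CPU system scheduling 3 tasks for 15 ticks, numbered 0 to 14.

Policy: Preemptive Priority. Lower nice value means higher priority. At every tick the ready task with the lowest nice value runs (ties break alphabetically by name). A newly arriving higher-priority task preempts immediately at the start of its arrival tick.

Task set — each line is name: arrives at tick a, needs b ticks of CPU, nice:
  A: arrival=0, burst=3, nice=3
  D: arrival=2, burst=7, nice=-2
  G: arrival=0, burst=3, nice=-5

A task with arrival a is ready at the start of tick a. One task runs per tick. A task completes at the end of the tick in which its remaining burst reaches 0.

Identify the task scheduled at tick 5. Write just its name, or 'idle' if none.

t=0: ready={A,G} → run G
t=1: ready={A,G} → run G
t=2: ready={A,D,G} → run G
t=3: ready={A,D} → run D
t=4: ready={A,D} → run D
t=5: ready={A,D} → run D
t=6: ready={A,D} → run D
t=7: ready={A,D} → run D
t=8: ready={A,D} → run D
t=9: ready={A,D} → run D
t=10: ready={A} → run A
t=11: ready={A} → run A
t=12: ready={A} → run A
t=13: (idle)
t=14: (idle)

running at tick 5 = D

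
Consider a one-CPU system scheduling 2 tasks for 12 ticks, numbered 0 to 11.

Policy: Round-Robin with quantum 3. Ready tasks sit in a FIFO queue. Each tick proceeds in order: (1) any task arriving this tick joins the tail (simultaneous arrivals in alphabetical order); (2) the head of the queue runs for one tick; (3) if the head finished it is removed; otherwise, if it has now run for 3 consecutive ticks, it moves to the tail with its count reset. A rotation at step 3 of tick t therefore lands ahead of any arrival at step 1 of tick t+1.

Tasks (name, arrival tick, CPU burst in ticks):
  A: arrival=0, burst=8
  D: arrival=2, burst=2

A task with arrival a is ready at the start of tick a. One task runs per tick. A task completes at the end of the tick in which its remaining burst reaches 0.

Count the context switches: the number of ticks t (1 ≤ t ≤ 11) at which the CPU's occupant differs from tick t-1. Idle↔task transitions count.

t=0: queue=[A] q_used=0 → run A
t=1: queue=[A] q_used=1 → run A
t=2: queue=[A,D] q_used=2 → run A
t=3: queue=[D,A] q_used=0 → run D
t=4: queue=[D,A] q_used=1 → run D
t=5: queue=[A] q_used=0 → run A
t=6: queue=[A] q_used=1 → run A
t=7: queue=[A] q_used=2 → run A
t=8: queue=[A] q_used=0 → run A
t=9: queue=[A] q_used=1 → run A
t=10: (idle)
t=11: (idle)

context switches = 3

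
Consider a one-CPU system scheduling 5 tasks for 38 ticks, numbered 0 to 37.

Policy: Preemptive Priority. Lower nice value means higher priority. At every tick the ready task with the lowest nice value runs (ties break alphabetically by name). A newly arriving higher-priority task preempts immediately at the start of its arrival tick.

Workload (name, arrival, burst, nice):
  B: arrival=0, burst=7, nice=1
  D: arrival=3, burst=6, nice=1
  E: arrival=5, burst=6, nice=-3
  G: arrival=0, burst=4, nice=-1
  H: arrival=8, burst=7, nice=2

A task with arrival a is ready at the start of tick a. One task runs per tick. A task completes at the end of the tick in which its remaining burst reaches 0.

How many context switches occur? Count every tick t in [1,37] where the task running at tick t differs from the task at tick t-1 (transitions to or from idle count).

t=0: ready={B,G} → run G
t=1: ready={B,G} → run G
t=2: ready={B,G} → run G
t=3: ready={B,D,G} → run G
t=4: ready={B,D} → run B
t=5: ready={B,D,E} → run E
t=6: ready={B,D,E} → run E
t=7: ready={B,D,E} → run E
t=8: ready={B,D,E,H} → run E
t=9: ready={B,D,E,H} → run E
t=10: ready={B,D,E,H} → run E
t=11: ready={B,D,H} → run B
t=12: ready={B,D,H} → run B
t=13: ready={B,D,H} → run B
t=14: ready={B,D,H} → run B
t=15: ready={B,D,H} → run B
t=16: ready={B,D,H} → run B
t=17: ready={D,H} → run D
t=18: ready={D,H} → run D
t=19: ready={D,H} → run D
t=20: ready={D,H} → run D
t=21: ready={D,H} → run D
t=22: ready={D,H} → run D
t=23: ready={H} → run H
t=24: ready={H} → run H
t=25: ready={H} → run H
t=26: ready={H} → run H
t=27: ready={H} → run H
t=28: ready={H} → run H
t=29: ready={H} → run H
t=30: (idle)
t=31: (idle)
t=32: (idle)
t=33: (idle)
t=34: (idle)
t=35: (idle)
t=36: (idle)
t=37: (idle)

context switches = 6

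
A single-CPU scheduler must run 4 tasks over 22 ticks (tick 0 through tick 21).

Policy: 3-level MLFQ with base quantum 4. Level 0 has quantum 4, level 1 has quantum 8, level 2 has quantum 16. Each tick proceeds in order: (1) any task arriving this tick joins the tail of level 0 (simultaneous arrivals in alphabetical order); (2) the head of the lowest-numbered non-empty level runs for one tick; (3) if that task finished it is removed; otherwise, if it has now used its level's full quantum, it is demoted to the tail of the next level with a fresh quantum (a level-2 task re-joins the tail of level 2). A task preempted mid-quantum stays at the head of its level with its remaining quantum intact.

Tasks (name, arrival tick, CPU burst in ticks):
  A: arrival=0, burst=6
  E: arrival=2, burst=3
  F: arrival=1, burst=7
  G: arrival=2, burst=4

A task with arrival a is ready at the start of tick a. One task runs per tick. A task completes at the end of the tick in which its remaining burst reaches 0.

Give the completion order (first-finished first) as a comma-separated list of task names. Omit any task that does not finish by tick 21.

t=0: L0/L1/L2 = A/-/- → run A
t=1: L0/L1/L2 = AF/-/- → run A
t=2: L0/L1/L2 = AFEG/-/- → run A
t=3: L0/L1/L2 = AFEG/-/- → run A
t=4: L0/L1/L2 = FEG/A/- → run F
t=5: L0/L1/L2 = FEG/A/- → run F
t=6: L0/L1/L2 = FEG/A/- → run F
t=7: L0/L1/L2 = FEG/A/- → run F
t=8: L0/L1/L2 = EG/AF/- → run E
t=9: L0/L1/L2 = EG/AF/- → run E
t=10: L0/L1/L2 = EG/AF/- → run E
t=11: L0/L1/L2 = G/AF/- → run G
t=12: L0/L1/L2 = G/AF/- → run G
t=13: L0/L1/L2 = G/AF/- → run G
t=14: L0/L1/L2 = G/AF/- → run G
t=15: L0/L1/L2 = -/AF/- → run A
t=16: L0/L1/L2 = -/AF/- → run A
t=17: L0/L1/L2 = -/F/- → run F
t=18: L0/L1/L2 = -/F/- → run F
t=19: L0/L1/L2 = -/F/- → run F
t=20: (idle)
t=21: (idle)

completion order = E, G, A, F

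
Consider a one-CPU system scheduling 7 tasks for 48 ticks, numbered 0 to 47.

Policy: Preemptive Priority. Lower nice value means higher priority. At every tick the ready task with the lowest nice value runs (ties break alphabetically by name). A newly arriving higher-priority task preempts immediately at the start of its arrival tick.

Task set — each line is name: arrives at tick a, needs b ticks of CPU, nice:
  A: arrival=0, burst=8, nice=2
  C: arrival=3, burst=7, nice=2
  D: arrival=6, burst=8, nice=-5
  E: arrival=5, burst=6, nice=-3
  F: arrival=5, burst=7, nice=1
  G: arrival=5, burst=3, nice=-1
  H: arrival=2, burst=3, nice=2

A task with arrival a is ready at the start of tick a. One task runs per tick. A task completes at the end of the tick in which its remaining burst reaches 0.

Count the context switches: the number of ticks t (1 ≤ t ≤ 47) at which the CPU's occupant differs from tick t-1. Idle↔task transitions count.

context switches = 9

t=0: ready={A} → run A
t=1: ready={A} → run A
t=2: ready={A,H} → run A
t=3: ready={A,C,H} → run A
t=4: ready={A,C,H} → run A
t=5: ready={A,C,E,F,G,H} → run E
t=6: ready={A,C,D,E,F,G,H} → run D
t=7: ready={A,C,D,E,F,G,H} → run D
t=8: ready={A,C,D,E,F,G,H} → run D
t=9: ready={A,C,D,E,F,G,H} → run D
t=10: ready={A,C,D,E,F,G,H} → run D
t=11: ready={A,C,D,E,F,G,H} → run D
t=12: ready={A,C,D,E,F,G,H} → run D
t=13: ready={A,C,D,E,F,G,H} → run D
t=14: ready={A,C,E,F,G,H} → run E
t=15: ready={A,C,E,F,G,H} → run E
t=16: ready={A,C,E,F,G,H} → run E
t=17: ready={A,C,E,F,G,H} → run E
t=18: ready={A,C,E,F,G,H} → run E
t=19: ready={A,C,F,G,H} → run G
t=20: ready={A,C,F,G,H} → run G
t=21: ready={A,C,F,G,H} → run G
t=22: ready={A,C,F,H} → run F
t=23: ready={A,C,F,H} → run F
t=24: ready={A,C,F,H} → run F
t=25: ready={A,C,F,H} → run F
t=26: ready={A,C,F,H} → run F
t=27: ready={A,C,F,H} → run F
t=28: ready={A,C,F,H} → run F
t=29: ready={A,C,H} → run A
t=30: ready={A,C,H} → run A
t=31: ready={A,C,H} → run A
t=32: ready={C,H} → run C
t=33: ready={C,H} → run C
t=34: ready={C,H} → run C
t=35: ready={C,H} → run C
t=36: ready={C,H} → run C
t=37: ready={C,H} → run C
t=38: ready={C,H} → run C
t=39: ready={H} → run H
t=40: ready={H} → run H
t=41: ready={H} → run H
t=42: (idle)
t=43: (idle)
t=44: (idle)
t=45: (idle)
t=46: (idle)
t=47: (idle)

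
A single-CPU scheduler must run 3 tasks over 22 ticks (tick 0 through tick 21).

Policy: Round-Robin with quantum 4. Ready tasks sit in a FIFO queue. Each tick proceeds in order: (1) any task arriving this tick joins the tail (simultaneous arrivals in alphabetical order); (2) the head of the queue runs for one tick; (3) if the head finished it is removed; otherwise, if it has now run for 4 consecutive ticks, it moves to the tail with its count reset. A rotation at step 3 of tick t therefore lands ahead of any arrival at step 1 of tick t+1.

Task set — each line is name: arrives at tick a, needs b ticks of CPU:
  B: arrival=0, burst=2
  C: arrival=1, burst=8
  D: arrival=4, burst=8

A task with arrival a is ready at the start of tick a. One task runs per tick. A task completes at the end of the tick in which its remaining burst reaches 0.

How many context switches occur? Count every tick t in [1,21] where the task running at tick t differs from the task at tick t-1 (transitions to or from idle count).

context switches = 5

t=0: queue=[B] q_used=0 → run B
t=1: queue=[B,C] q_used=1 → run B
t=2: queue=[C] q_used=0 → run C
t=3: queue=[C] q_used=1 → run C
t=4: queue=[C,D] q_used=2 → run C
t=5: queue=[C,D] q_used=3 → run C
t=6: queue=[D,C] q_used=0 → run D
t=7: queue=[D,C] q_used=1 → run D
t=8: queue=[D,C] q_used=2 → run D
t=9: queue=[D,C] q_used=3 → run D
t=10: queue=[C,D] q_used=0 → run C
t=11: queue=[C,D] q_used=1 → run C
t=12: queue=[C,D] q_used=2 → run C
t=13: queue=[C,D] q_used=3 → run C
t=14: queue=[D] q_used=0 → run D
t=15: queue=[D] q_used=1 → run D
t=16: queue=[D] q_used=2 → run D
t=17: queue=[D] q_used=3 → run D
t=18: (idle)
t=19: (idle)
t=20: (idle)
t=21: (idle)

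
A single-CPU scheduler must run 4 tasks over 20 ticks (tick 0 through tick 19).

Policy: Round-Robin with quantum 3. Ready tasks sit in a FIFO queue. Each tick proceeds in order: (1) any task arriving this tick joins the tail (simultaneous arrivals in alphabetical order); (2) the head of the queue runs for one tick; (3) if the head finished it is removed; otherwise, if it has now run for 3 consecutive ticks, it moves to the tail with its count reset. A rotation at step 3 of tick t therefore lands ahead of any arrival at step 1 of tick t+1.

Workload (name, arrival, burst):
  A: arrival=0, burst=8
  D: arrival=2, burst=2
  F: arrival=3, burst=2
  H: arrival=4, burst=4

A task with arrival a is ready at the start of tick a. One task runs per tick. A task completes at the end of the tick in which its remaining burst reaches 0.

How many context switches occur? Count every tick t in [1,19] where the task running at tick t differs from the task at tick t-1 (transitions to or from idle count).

t=0: queue=[A] q_used=0 → run A
t=1: queue=[A] q_used=1 → run A
t=2: queue=[A,D] q_used=2 → run A
t=3: queue=[D,A,F] q_used=0 → run D
t=4: queue=[D,A,F,H] q_used=1 → run D
t=5: queue=[A,F,H] q_used=0 → run A
t=6: queue=[A,F,H] q_used=1 → run A
t=7: queue=[A,F,H] q_used=2 → run A
t=8: queue=[F,H,A] q_used=0 → run F
t=9: queue=[F,H,A] q_used=1 → run F
t=10: queue=[H,A] q_used=0 → run H
t=11: queue=[H,A] q_used=1 → run H
t=12: queue=[H,A] q_used=2 → run H
t=13: queue=[A,H] q_used=0 → run A
t=14: queue=[A,H] q_used=1 → run A
t=15: queue=[H] q_used=0 → run H
t=16: (idle)
t=17: (idle)
t=18: (idle)
t=19: (idle)

context switches = 7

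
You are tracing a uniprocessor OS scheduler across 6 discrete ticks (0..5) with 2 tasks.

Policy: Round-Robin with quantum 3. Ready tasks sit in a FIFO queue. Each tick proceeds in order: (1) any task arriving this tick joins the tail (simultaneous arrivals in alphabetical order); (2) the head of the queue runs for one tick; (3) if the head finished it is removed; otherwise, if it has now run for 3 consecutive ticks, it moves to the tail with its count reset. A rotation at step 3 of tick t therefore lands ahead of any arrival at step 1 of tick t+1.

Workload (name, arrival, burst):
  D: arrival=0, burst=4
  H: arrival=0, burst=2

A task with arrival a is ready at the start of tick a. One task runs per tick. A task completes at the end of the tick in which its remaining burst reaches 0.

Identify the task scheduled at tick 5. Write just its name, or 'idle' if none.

running at tick 5 = D

t=0: queue=[D,H] q_used=0 → run D
t=1: queue=[D,H] q_used=1 → run D
t=2: queue=[D,H] q_used=2 → run D
t=3: queue=[H,D] q_used=0 → run H
t=4: queue=[H,D] q_used=1 → run H
t=5: queue=[D] q_used=0 → run D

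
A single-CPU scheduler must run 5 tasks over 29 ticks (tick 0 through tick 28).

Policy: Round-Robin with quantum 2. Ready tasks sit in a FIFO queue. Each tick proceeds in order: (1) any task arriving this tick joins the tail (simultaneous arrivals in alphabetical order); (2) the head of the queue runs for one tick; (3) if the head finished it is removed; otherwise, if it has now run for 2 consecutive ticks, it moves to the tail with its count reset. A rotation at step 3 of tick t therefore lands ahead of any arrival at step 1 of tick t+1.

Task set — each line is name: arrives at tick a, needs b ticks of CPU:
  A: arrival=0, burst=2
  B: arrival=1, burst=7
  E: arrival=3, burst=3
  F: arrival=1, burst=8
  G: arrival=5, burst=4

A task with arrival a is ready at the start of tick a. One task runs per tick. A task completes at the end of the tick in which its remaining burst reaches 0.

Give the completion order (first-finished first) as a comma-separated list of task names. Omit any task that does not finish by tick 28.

t=0: queue=[A] q_used=0 → run A
t=1: queue=[A,B,F] q_used=1 → run A
t=2: queue=[B,F] q_used=0 → run B
t=3: queue=[B,F,E] q_used=1 → run B
t=4: queue=[F,E,B] q_used=0 → run F
t=5: queue=[F,E,B,G] q_used=1 → run F
t=6: queue=[E,B,G,F] q_used=0 → run E
t=7: queue=[E,B,G,F] q_used=1 → run E
t=8: queue=[B,G,F,E] q_used=0 → run B
t=9: queue=[B,G,F,E] q_used=1 → run B
t=10: queue=[G,F,E,B] q_used=0 → run G
t=11: queue=[G,F,E,B] q_used=1 → run G
t=12: queue=[F,E,B,G] q_used=0 → run F
t=13: queue=[F,E,B,G] q_used=1 → run F
t=14: queue=[E,B,G,F] q_used=0 → run E
t=15: queue=[B,G,F] q_used=0 → run B
t=16: queue=[B,G,F] q_used=1 → run B
t=17: queue=[G,F,B] q_used=0 → run G
t=18: queue=[G,F,B] q_used=1 → run G
t=19: queue=[F,B] q_used=0 → run F
t=20: queue=[F,B] q_used=1 → run F
t=21: queue=[B,F] q_used=0 → run B
t=22: queue=[F] q_used=0 → run F
t=23: queue=[F] q_used=1 → run F
t=24: (idle)
t=25: (idle)
t=26: (idle)
t=27: (idle)
t=28: (idle)

completion order = A, E, G, B, F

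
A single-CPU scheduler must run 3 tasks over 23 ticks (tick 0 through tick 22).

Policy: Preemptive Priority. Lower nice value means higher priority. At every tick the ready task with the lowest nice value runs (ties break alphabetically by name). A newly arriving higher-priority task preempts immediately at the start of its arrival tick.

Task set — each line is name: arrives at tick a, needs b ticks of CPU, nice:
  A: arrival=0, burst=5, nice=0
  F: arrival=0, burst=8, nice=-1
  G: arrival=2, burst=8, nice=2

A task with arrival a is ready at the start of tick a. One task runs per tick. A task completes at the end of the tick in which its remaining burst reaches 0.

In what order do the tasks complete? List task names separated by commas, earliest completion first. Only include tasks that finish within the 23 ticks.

completion order = F, A, G

t=0: ready={A,F} → run F
t=1: ready={A,F} → run F
t=2: ready={A,F,G} → run F
t=3: ready={A,F,G} → run F
t=4: ready={A,F,G} → run F
t=5: ready={A,F,G} → run F
t=6: ready={A,F,G} → run F
t=7: ready={A,F,G} → run F
t=8: ready={A,G} → run A
t=9: ready={A,G} → run A
t=10: ready={A,G} → run A
t=11: ready={A,G} → run A
t=12: ready={A,G} → run A
t=13: ready={G} → run G
t=14: ready={G} → run G
t=15: ready={G} → run G
t=16: ready={G} → run G
t=17: ready={G} → run G
t=18: ready={G} → run G
t=19: ready={G} → run G
t=20: ready={G} → run G
t=21: (idle)
t=22: (idle)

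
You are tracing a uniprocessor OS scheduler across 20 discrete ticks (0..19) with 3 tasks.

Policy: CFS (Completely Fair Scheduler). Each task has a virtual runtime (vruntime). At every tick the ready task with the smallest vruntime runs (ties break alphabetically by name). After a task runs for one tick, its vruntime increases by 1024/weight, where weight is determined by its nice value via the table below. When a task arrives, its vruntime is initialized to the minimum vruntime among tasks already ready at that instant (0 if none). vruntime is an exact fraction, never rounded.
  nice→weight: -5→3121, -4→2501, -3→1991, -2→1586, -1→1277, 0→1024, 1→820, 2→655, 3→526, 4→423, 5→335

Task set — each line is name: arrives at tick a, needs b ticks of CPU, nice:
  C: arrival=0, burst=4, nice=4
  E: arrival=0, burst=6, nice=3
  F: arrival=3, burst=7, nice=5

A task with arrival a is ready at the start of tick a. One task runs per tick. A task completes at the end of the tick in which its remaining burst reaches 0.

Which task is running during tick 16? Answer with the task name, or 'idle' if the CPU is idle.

t=0: vr[C=0 E=0] → run C
t=1: vr[C=1024/423 E=0] → run E
t=2: vr[C=1024/423 E=512/263] → run E
t=3: vr[C=1024/423 E=1024/263 F=1024/423] → run C
t=4: vr[C=2048/423 E=1024/263 F=1024/423] → run F
t=5: vr[C=2048/423 E=1024/263 F=776192/141705] → run E
t=6: vr[C=2048/423 E=1536/263 F=776192/141705] → run C
t=7: vr[C=1024/141 E=1536/263 F=776192/141705] → run F
t=8: vr[C=1024/141 E=1536/263 F=1209344/141705] → run E
t=9: vr[C=1024/141 E=2048/263 F=1209344/141705] → run C
t=10: vr[E=2048/263 F=1209344/141705] → run E
t=11: vr[E=2560/263 F=1209344/141705] → run F
t=12: vr[E=2560/263 F=1642496/141705] → run E
t=13: vr[F=1642496/141705] → run F
t=14: vr[F=2075648/141705] → run F
t=15: vr[F=501760/28341] → run F
t=16: vr[F=2941952/141705] → run F
t=17: (idle)
t=18: (idle)
t=19: (idle)

running at tick 16 = F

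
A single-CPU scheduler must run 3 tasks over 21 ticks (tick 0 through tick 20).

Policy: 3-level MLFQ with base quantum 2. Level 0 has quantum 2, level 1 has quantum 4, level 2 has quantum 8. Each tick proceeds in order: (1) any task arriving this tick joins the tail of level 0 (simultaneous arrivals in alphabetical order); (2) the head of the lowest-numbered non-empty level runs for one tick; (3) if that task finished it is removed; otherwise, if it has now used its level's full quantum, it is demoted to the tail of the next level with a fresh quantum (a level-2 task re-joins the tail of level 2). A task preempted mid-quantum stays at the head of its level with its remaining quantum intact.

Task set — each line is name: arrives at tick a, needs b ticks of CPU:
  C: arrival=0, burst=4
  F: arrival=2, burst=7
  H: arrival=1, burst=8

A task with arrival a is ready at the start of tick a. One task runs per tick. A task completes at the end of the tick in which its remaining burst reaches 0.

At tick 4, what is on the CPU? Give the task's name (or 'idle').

running at tick 4 = F

t=0: L0/L1/L2 = C/-/- → run C
t=1: L0/L1/L2 = CH/-/- → run C
t=2: L0/L1/L2 = HF/C/- → run H
t=3: L0/L1/L2 = HF/C/- → run H
t=4: L0/L1/L2 = F/CH/- → run F
t=5: L0/L1/L2 = F/CH/- → run F
t=6: L0/L1/L2 = -/CHF/- → run C
t=7: L0/L1/L2 = -/CHF/- → run C
t=8: L0/L1/L2 = -/HF/- → run H
t=9: L0/L1/L2 = -/HF/- → run H
t=10: L0/L1/L2 = -/HF/- → run H
t=11: L0/L1/L2 = -/HF/- → run H
t=12: L0/L1/L2 = -/F/H → run F
t=13: L0/L1/L2 = -/F/H → run F
t=14: L0/L1/L2 = -/F/H → run F
t=15: L0/L1/L2 = -/F/H → run F
t=16: L0/L1/L2 = -/-/HF → run H
t=17: L0/L1/L2 = -/-/HF → run H
t=18: L0/L1/L2 = -/-/F → run F
t=19: (idle)
t=20: (idle)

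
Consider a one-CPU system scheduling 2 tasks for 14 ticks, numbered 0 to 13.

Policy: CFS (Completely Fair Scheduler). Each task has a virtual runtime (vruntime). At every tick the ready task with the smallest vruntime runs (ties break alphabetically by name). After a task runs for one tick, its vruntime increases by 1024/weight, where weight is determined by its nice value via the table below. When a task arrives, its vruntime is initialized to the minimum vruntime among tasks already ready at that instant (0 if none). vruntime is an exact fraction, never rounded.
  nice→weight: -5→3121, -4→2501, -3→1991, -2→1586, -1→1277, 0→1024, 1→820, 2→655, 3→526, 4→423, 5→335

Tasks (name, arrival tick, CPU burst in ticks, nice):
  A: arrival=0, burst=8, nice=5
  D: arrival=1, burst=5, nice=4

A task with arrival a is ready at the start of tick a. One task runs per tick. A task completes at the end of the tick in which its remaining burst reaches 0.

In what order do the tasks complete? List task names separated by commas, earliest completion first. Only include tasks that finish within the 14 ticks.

completion order = D, A

t=0: vr[A=0] → run A
t=1: vr[A=1024/335 D=1024/335] → run A
t=2: vr[A=2048/335 D=1024/335] → run D
t=3: vr[A=2048/335 D=776192/141705] → run D
t=4: vr[A=2048/335 D=1119232/141705] → run A
t=5: vr[A=3072/335 D=1119232/141705] → run D
t=6: vr[A=3072/335 D=487424/47235] → run A
t=7: vr[A=4096/335 D=487424/47235] → run D
t=8: vr[A=4096/335 D=1805312/141705] → run A
t=9: vr[A=1024/67 D=1805312/141705] → run D
t=10: vr[A=1024/67] → run A
t=11: vr[A=6144/335] → run A
t=12: vr[A=7168/335] → run A
t=13: (idle)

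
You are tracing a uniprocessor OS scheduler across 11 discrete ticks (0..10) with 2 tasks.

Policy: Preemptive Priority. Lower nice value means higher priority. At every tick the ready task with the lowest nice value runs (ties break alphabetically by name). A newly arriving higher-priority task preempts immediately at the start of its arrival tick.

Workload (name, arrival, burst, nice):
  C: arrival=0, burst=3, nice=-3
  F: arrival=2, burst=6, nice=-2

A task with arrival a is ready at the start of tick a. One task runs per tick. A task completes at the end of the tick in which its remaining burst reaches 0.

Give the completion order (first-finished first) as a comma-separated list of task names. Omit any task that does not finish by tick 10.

t=0: ready={C} → run C
t=1: ready={C} → run C
t=2: ready={C,F} → run C
t=3: ready={F} → run F
t=4: ready={F} → run F
t=5: ready={F} → run F
t=6: ready={F} → run F
t=7: ready={F} → run F
t=8: ready={F} → run F
t=9: (idle)
t=10: (idle)

completion order = C, F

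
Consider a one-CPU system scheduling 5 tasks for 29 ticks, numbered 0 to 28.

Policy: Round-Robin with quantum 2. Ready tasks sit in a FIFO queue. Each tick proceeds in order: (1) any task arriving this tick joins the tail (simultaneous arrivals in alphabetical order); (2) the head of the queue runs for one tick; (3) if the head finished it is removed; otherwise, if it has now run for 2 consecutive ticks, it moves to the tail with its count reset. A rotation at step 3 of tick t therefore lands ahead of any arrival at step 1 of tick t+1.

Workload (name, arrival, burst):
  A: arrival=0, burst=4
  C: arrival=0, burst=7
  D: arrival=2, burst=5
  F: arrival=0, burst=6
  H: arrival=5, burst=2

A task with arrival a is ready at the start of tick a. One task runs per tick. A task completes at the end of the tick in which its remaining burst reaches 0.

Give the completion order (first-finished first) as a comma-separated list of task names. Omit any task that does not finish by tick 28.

t=0: queue=[A,C,F] q_used=0 → run A
t=1: queue=[A,C,F] q_used=1 → run A
t=2: queue=[C,F,A,D] q_used=0 → run C
t=3: queue=[C,F,A,D] q_used=1 → run C
t=4: queue=[F,A,D,C] q_used=0 → run F
t=5: queue=[F,A,D,C,H] q_used=1 → run F
t=6: queue=[A,D,C,H,F] q_used=0 → run A
t=7: queue=[A,D,C,H,F] q_used=1 → run A
t=8: queue=[D,C,H,F] q_used=0 → run D
t=9: queue=[D,C,H,F] q_used=1 → run D
t=10: queue=[C,H,F,D] q_used=0 → run C
t=11: queue=[C,H,F,D] q_used=1 → run C
t=12: queue=[H,F,D,C] q_used=0 → run H
t=13: queue=[H,F,D,C] q_used=1 → run H
t=14: queue=[F,D,C] q_used=0 → run F
t=15: queue=[F,D,C] q_used=1 → run F
t=16: queue=[D,C,F] q_used=0 → run D
t=17: queue=[D,C,F] q_used=1 → run D
t=18: queue=[C,F,D] q_used=0 → run C
t=19: queue=[C,F,D] q_used=1 → run C
t=20: queue=[F,D,C] q_used=0 → run F
t=21: queue=[F,D,C] q_used=1 → run F
t=22: queue=[D,C] q_used=0 → run D
t=23: queue=[C] q_used=0 → run C
t=24: (idle)
t=25: (idle)
t=26: (idle)
t=27: (idle)
t=28: (idle)

completion order = A, H, F, D, C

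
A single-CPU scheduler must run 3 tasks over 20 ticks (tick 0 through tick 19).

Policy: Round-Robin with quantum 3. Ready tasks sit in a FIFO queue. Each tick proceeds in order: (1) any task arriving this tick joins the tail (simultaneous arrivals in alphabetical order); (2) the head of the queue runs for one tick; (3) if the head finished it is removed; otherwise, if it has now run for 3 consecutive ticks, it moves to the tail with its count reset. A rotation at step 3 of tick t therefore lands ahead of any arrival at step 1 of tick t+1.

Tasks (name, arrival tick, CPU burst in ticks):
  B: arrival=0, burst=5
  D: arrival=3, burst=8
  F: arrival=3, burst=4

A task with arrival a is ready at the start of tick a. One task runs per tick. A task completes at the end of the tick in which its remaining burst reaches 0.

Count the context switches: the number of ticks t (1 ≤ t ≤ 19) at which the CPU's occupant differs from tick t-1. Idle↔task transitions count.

t=0: queue=[B] q_used=0 → run B
t=1: queue=[B] q_used=1 → run B
t=2: queue=[B] q_used=2 → run B
t=3: queue=[B,D,F] q_used=0 → run B
t=4: queue=[B,D,F] q_used=1 → run B
t=5: queue=[D,F] q_used=0 → run D
t=6: queue=[D,F] q_used=1 → run D
t=7: queue=[D,F] q_used=2 → run D
t=8: queue=[F,D] q_used=0 → run F
t=9: queue=[F,D] q_used=1 → run F
t=10: queue=[F,D] q_used=2 → run F
t=11: queue=[D,F] q_used=0 → run D
t=12: queue=[D,F] q_used=1 → run D
t=13: queue=[D,F] q_used=2 → run D
t=14: queue=[F,D] q_used=0 → run F
t=15: queue=[D] q_used=0 → run D
t=16: queue=[D] q_used=1 → run D
t=17: (idle)
t=18: (idle)
t=19: (idle)

context switches = 6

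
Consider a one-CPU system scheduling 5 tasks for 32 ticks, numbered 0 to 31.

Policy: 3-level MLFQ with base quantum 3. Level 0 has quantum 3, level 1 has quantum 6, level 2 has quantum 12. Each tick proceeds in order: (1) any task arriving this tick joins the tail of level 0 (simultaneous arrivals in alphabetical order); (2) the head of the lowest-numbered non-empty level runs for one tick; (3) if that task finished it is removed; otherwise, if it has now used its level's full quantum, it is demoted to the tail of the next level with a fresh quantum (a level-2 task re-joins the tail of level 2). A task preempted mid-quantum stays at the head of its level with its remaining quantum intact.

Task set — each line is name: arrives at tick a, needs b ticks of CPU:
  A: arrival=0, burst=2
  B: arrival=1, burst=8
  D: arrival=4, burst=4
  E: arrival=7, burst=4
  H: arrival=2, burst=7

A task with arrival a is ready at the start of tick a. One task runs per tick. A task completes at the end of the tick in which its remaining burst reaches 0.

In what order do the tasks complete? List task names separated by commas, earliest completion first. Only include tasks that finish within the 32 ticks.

completion order = A, B, H, D, E

t=0: L0/L1/L2 = A/-/- → run A
t=1: L0/L1/L2 = AB/-/- → run A
t=2: L0/L1/L2 = BH/-/- → run B
t=3: L0/L1/L2 = BH/-/- → run B
t=4: L0/L1/L2 = BHD/-/- → run B
t=5: L0/L1/L2 = HD/B/- → run H
t=6: L0/L1/L2 = HD/B/- → run H
t=7: L0/L1/L2 = HDE/B/- → run H
t=8: L0/L1/L2 = DE/BH/- → run D
t=9: L0/L1/L2 = DE/BH/- → run D
t=10: L0/L1/L2 = DE/BH/- → run D
t=11: L0/L1/L2 = E/BHD/- → run E
t=12: L0/L1/L2 = E/BHD/- → run E
t=13: L0/L1/L2 = E/BHD/- → run E
t=14: L0/L1/L2 = -/BHDE/- → run B
t=15: L0/L1/L2 = -/BHDE/- → run B
t=16: L0/L1/L2 = -/BHDE/- → run B
t=17: L0/L1/L2 = -/BHDE/- → run B
t=18: L0/L1/L2 = -/BHDE/- → run B
t=19: L0/L1/L2 = -/HDE/- → run H
t=20: L0/L1/L2 = -/HDE/- → run H
t=21: L0/L1/L2 = -/HDE/- → run H
t=22: L0/L1/L2 = -/HDE/- → run H
t=23: L0/L1/L2 = -/DE/- → run D
t=24: L0/L1/L2 = -/E/- → run E
t=25: (idle)
t=26: (idle)
t=27: (idle)
t=28: (idle)
t=29: (idle)
t=30: (idle)
t=31: (idle)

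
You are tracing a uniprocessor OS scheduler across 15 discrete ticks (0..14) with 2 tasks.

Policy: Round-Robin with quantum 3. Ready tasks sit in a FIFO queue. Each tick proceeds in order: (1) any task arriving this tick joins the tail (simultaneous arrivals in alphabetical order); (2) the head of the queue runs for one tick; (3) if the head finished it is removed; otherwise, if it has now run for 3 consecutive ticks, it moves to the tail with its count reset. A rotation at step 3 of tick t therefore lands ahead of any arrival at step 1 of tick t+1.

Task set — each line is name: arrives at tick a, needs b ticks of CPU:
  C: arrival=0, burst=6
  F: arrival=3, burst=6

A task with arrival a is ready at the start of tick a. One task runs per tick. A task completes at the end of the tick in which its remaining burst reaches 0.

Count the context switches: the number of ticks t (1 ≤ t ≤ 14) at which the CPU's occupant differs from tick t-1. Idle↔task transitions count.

context switches = 2

t=0: queue=[C] q_used=0 → run C
t=1: queue=[C] q_used=1 → run C
t=2: queue=[C] q_used=2 → run C
t=3: queue=[C,F] q_used=0 → run C
t=4: queue=[C,F] q_used=1 → run C
t=5: queue=[C,F] q_used=2 → run C
t=6: queue=[F] q_used=0 → run F
t=7: queue=[F] q_used=1 → run F
t=8: queue=[F] q_used=2 → run F
t=9: queue=[F] q_used=0 → run F
t=10: queue=[F] q_used=1 → run F
t=11: queue=[F] q_used=2 → run F
t=12: (idle)
t=13: (idle)
t=14: (idle)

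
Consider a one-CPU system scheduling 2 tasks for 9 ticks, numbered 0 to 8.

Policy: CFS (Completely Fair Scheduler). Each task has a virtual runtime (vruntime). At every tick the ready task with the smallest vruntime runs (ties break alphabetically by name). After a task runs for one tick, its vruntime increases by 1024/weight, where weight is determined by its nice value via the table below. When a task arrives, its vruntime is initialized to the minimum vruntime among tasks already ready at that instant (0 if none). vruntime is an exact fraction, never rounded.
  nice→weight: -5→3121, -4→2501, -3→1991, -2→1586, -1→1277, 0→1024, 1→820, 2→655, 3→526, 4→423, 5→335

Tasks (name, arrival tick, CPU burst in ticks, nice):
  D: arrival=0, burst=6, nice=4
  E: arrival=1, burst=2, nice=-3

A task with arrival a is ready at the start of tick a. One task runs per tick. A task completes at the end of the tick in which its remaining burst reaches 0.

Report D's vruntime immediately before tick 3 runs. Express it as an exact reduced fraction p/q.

t=0: vr[D=0] → run D
t=1: vr[D=1024/423 E=1024/423] → run D
t=2: vr[D=2048/423 E=1024/423] → run E
t=3: vr[D=2048/423 E=2471936/842193] → run E
t=4: vr[D=2048/423] → run D
t=5: vr[D=1024/141] → run D
t=6: vr[D=4096/423] → run D
t=7: vr[D=5120/423] → run D
t=8: (idle)

vruntime(D, start of tick 3) = 2048/423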